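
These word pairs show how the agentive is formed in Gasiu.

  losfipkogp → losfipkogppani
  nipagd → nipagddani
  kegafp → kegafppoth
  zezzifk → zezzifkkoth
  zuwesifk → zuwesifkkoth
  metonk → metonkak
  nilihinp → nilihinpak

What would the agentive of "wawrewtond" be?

wawrewtondak

losfipkogp and kegafp both end in -p yet inflect differently (losfipkogppani, kegafppoth), so the final letter is not what conditions the rule; the second-to-last letter is.
"wawrewtond" has second-to-last letter 'n'. The stems whose second-to-last letter is 'n' (metonk → metonkak, nilihinp → nilihinpak) add -ak.
The other patterns: stems whose second-to-last letter is 'g' double the final consonant and add -ani; stems whose second-to-last letter is 'f' double the final consonant and add -oth.
So wawrewtond → wawrewtondak.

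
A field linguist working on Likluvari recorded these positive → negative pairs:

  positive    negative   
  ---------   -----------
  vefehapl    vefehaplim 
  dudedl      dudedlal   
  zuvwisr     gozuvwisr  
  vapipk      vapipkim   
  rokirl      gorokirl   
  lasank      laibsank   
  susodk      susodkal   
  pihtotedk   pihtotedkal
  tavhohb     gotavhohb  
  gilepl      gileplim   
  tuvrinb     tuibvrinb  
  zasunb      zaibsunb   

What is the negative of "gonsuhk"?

gogonsuhk

vapipk and lasank both end in -k yet inflect differently (vapipkim, laibsank), so the final letter is not what conditions the rule; the second-to-last letter is.
"gonsuhk" has second-to-last letter 'h'. The one such stem in the data (tavhohb → gotavhohb) adds the prefix go-, so the same rule applies.
So gonsuhk → gogonsuhk.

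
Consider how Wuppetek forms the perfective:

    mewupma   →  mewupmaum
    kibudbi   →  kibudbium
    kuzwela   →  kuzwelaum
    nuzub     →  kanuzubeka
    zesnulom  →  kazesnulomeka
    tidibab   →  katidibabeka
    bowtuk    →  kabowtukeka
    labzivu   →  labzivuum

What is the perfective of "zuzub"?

kazuzubeka

labzivu and nuzub both have last vowel 'u' yet inflect differently (labzivuum, kanuzubeka), so the last vowel is not what conditions the rule; whether the stem ends in a vowel or a consonant is.
"zuzub" ends in a consonant. The stems ending in a consonant (nuzub → kanuzubeka, bowtuk → kabowtukeka, zesnulom → kazesnulomeka) add ka- … -eka around the stem.
The other pattern: stems ending in a vowel add -um.
So zuzub → kazuzubeka.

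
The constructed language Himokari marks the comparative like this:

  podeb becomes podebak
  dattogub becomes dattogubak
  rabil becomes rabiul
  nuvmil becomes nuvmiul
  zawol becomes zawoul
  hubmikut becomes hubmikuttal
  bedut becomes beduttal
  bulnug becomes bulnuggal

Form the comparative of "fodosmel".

"fodosmel" ends in -l. The stems ending in -l (rabil → rabiul, nuvmil → nuvmiul, zawol → zawoul) drop the final letter and add -ul.
The other patterns: stems ending in -b add -ak; stems ending in -g or -t double the final consonant and add -al.
So fodosmel → fodosmeul.

fodosmeul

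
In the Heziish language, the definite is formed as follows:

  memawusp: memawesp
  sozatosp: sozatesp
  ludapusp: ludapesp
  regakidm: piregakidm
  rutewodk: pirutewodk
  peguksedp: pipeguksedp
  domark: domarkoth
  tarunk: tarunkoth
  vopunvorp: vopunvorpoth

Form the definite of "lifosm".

memawusp and peguksedp both end in -p yet inflect differently (memawesp, pipeguksedp), so the final letter is not what conditions the rule; the second-to-last letter is.
"lifosm" has second-to-last letter 's'. The stems whose second-to-last letter is 's' (memawusp → memawesp, sozatosp → sozatesp, ludapusp → ludapesp) change the last vowel to 'e'.
So lifosm → lifesm.

lifesm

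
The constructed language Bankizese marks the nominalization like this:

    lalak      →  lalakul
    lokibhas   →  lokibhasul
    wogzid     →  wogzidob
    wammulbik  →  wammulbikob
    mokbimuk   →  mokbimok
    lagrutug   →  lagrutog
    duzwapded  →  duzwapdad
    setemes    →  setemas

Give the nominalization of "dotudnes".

"dotudnes" has last vowel 'e'. The stems whose last vowel is 'e' (duzwapded → duzwapdad, setemes → setemas) change the last vowel to 'a'.
The other patterns: stems whose last vowel is 'a' add -ul; stems whose last vowel is 'i' add -ob; stems whose last vowel is 'u' change the last vowel to 'o'.
So dotudnes → dotudnas.

dotudnas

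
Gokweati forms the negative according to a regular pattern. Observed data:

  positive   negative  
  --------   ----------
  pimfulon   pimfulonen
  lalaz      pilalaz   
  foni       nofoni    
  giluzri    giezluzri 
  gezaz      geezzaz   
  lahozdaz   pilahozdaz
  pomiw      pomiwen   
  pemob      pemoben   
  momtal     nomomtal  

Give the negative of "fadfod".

nofadfod

gezaz and lalaz both end in -z yet inflect differently (geezzaz, pilalaz), so the final letter is not what conditions the rule; the first letter is.
"fadfod" begins with f-. The one such stem in the data (foni → nofoni) adds the prefix no-, so the same rule applies.
The other patterns: stems beginning with g- insert -ez- after the first vowel; stems beginning with l- add the prefix pi-; stems beginning with p- add -en.
So fadfod → nofadfod.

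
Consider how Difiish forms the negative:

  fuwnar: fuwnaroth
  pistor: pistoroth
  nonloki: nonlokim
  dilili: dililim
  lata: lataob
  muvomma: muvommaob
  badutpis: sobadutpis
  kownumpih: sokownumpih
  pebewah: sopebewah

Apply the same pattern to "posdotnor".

posdotnoroth

"posdotnor" ends in -r. The stems ending in -r (fuwnar → fuwnaroth, pistor → pistoroth) add -oth.
The other patterns: stems ending in -i drop the final letter and add -im; stems ending in -a add -ob; stems ending in -h or -s add the prefix so-.
So posdotnor → posdotnoroth.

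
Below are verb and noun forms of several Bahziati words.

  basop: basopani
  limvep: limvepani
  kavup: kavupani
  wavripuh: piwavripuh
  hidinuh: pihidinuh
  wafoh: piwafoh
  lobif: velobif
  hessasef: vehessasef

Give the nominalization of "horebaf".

"horebaf" ends in -f. The stems ending in -f (lobif → velobif, hessasef → vehessasef) add the prefix ve-.
The other patterns: stems ending in -p add -ani; stems ending in -h add the prefix pi-.
So horebaf → vehorebaf.

vehorebaf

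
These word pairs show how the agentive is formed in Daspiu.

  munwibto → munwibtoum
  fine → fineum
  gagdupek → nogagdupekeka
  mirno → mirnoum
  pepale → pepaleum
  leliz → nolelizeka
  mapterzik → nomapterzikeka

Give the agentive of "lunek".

fine and gagdupek both have last vowel 'e' yet inflect differently (fineum, nogagdupekeka), so the last vowel is not what conditions the rule; whether the stem ends in a vowel or a consonant is.
"lunek" ends in a consonant. The stems ending in a consonant (gagdupek → nogagdupekeka, leliz → nolelizeka, mapterzik → nomapterzikeka) add no- … -eka around the stem.
So lunek → nolunekeka.

nolunekeka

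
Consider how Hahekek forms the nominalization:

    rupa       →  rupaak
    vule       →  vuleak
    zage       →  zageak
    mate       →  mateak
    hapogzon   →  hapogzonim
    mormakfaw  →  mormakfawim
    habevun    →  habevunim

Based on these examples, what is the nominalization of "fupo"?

fupoak

rupa and mormakfaw both have last vowel 'a' yet inflect differently (rupaak, mormakfawim), so the last vowel is not what conditions the rule; whether the stem ends in a vowel or a consonant is.
"fupo" ends in a vowel. The stems ending in a vowel (rupa → rupaak, vule → vuleak, zage → zageak) add -ak.
So fupo → fupoak.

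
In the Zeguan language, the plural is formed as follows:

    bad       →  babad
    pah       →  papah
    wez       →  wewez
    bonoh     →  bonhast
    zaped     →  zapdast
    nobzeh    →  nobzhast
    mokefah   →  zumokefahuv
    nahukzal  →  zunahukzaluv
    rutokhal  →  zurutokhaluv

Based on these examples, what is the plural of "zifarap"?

pah and bonoh both end in -h yet inflect differently (papah, bonhast), so the final letter is not what conditions the rule; the number of vowels is.
"zifarap" has 3 vowels. The stems with 3 vowels (mokefah → zumokefahuv, nahukzal → zunahukzaluv, rutokhal → zurutokhaluv) add zu- … -uv around the stem.
So zifarap → zuzifarapuv.

zuzifarapuv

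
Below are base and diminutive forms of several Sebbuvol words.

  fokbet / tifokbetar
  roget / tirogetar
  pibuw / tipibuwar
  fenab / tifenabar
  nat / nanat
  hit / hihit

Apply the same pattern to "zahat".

tizahatar

fokbet and nat both end in -t yet inflect differently (tifokbetar, nanat), so the final letter is not what conditions the rule; the number of vowels is.
"zahat" has 2 vowels. The stems with 2 vowels (fokbet → tifokbetar, roget → tirogetar, pibuw → tipibuwar) add ti- … -ar around the stem.
The other pattern: stems with 1 vowel repeat the first consonant+vowel as a prefix.
So zahat → tizahatar.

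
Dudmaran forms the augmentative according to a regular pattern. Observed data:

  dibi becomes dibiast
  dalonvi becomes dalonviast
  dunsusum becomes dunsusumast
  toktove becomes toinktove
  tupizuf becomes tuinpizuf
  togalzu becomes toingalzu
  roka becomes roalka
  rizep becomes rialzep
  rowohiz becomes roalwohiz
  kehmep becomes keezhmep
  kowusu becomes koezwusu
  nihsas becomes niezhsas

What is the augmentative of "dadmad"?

rizep and kehmep both end in -p yet inflect differently (rialzep, keezhmep), so the final letter is not what conditions the rule; the first letter is.
"dadmad" begins with d-. The stems beginning with d- (dibi → dibiast, dalonvi → dalonviast, dunsusum → dunsusumast) add -ast.
So dadmad → dadmadast.

dadmadast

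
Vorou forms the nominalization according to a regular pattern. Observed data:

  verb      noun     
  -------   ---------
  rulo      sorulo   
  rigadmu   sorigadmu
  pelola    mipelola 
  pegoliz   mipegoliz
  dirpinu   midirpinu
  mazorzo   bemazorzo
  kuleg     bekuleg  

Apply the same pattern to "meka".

"meka" begins with m-. The one such stem in the data (mazorzo → bemazorzo) adds the prefix be-, so the same rule applies.
So meka → bemeka.

bemeka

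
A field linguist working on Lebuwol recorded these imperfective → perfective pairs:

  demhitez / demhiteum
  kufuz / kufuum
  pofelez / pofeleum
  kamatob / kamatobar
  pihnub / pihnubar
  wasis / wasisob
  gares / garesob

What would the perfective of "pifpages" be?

pifpagesob

kufuz and pihnub both have last vowel 'u' yet inflect differently (kufuum, pihnubar), so the last vowel is not what conditions the rule; the final letter is.
"pifpages" ends in -s. The stems ending in -s (wasis → wasisob, gares → garesob) add -ob.
The other patterns: stems ending in -z drop the final letter and add -um; stems ending in -b add -ar.
So pifpages → pifpagesob.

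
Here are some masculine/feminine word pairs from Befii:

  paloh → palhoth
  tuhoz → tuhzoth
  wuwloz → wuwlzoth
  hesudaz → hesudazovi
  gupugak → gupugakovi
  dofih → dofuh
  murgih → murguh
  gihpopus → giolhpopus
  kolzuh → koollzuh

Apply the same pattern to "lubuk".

luolbuk

tuhoz and hesudaz both end in -z yet inflect differently (tuhzoth, hesudazovi), so the final letter is not what conditions the rule; the last vowel is.
"lubuk" has last vowel 'u'. The stems whose last vowel is 'u' (gihpopus → giolhpopus, kolzuh → koollzuh) insert -ol- after the first vowel.
The other patterns: stems whose last vowel is 'o' delete the last vowel and add -oth; stems whose last vowel is 'a' add -ovi; stems whose last vowel is 'i' change the last vowel to 'u'.
So lubuk → luolbuk.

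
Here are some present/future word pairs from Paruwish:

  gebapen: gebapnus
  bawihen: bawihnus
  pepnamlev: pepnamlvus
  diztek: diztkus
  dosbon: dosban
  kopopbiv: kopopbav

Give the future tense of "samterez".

samterzus

gebapen and dosbon both end in -n yet inflect differently (gebapnus, dosban), so the final letter is not what conditions the rule; the last vowel is.
"samterez" has last vowel 'e'. The stems whose last vowel is 'e' (gebapen → gebapnus, bawihen → bawihnus, pepnamlev → pepnamlvus) delete the last vowel and add -us.
The other pattern: stems whose last vowel is 'i' or 'o' change the last vowel to 'a'.
So samterez → samterzus.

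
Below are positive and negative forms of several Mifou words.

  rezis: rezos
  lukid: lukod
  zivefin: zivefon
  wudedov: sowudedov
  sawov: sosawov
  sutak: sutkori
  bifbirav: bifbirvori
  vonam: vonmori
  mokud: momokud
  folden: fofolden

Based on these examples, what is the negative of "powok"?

sopowok

wudedov and bifbirav both end in -v yet inflect differently (sowudedov, bifbirvori), so the final letter is not what conditions the rule; the last vowel is.
"powok" has last vowel 'o'. The stems whose last vowel is 'o' (wudedov → sowudedov, sawov → sosawov) add the prefix so-.
So powok → sopowok.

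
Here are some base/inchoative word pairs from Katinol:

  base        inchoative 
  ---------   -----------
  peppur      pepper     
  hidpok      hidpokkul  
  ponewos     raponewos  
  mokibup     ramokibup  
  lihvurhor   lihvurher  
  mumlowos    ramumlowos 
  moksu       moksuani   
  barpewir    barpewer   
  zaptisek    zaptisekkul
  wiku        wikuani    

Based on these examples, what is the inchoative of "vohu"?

vohuani

lihvurhor and hidpok both have last vowel 'o' yet inflect differently (lihvurher, hidpokkul), so the last vowel is not what conditions the rule; the final letter is.
"vohu" ends in -u. The stems ending in -u (wiku → wikuani, moksu → moksuani) add -ani.
The other patterns: stems ending in -r change the last vowel to 'e'; stems ending in -k double the final consonant and add -ul; stems ending in -p or -s add the prefix ra-.
So vohu → vohuani.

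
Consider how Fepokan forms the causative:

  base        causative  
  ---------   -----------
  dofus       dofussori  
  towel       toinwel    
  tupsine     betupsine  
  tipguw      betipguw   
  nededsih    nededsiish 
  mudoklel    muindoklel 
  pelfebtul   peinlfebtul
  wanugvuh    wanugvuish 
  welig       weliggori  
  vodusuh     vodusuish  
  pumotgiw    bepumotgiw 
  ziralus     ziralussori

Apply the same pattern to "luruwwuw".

beluruwwuw

pelfebtul and vodusuh both have last vowel 'u' yet inflect differently (peinlfebtul, vodusuish), so the last vowel is not what conditions the rule; the final letter is.
"luruwwuw" ends in -w. The stems ending in -w (pumotgiw → bepumotgiw, tipguw → betipguw) add the prefix be-.
The other patterns: stems ending in -l insert -in- after the first vowel; stems ending in -h drop the final letter and add -ish; stems ending in -g or -s double the final consonant and add -ori.
So luruwwuw → beluruwwuw.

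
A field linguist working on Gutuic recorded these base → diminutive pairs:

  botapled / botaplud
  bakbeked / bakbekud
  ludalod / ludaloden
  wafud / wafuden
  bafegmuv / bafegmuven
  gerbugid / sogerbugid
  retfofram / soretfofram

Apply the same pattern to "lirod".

liroden

botapled and ludalod both end in -d yet inflect differently (botaplud, ludaloden), so the final letter is not what conditions the rule; the last vowel is.
"lirod" has last vowel 'o'. The one such stem in the data (ludalod → ludaloden) adds -en, so the same rule applies.
So lirod → liroden.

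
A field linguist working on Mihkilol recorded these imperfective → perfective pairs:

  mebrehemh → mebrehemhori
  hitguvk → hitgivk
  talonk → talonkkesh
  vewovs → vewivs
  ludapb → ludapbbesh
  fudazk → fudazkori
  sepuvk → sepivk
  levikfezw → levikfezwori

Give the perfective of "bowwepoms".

fudazk and hitguvk both end in -k yet inflect differently (fudazkori, hitgivk), so the final letter is not what conditions the rule; the second-to-last letter is.
"bowwepoms" has second-to-last letter 'm'. The one such stem in the data (mebrehemh → mebrehemhori) adds -ori, so the same rule applies.
The other patterns: stems whose second-to-last letter is 'v' change the last vowel to 'i'; stems whose second-to-last letter is 'n' or 'p' double the final consonant and add -esh.
So bowwepoms → bowwepomsori.

bowwepomsori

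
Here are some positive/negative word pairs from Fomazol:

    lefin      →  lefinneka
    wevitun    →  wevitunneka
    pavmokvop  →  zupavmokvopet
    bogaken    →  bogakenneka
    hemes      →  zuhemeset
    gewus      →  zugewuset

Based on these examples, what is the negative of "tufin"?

tufinneka

bogaken and hemes both have last vowel 'e' yet inflect differently (bogakenneka, zuhemeset), so the last vowel is not what conditions the rule; the final letter is.
"tufin" ends in -n. The stems ending in -n (lefin → lefinneka, bogaken → bogakenneka, wevitun → wevitunneka) double the final consonant and add -eka.
The other pattern: stems ending in -p or -s add zu- … -et around the stem.
So tufin → tufinneka.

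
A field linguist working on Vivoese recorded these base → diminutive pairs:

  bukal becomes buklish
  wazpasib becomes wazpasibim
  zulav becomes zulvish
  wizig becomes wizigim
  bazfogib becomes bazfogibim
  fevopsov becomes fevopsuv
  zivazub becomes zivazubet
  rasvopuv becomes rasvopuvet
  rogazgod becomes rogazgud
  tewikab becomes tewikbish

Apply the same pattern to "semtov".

tewikab and zivazub both end in -b yet inflect differently (tewikbish, zivazubet), so the final letter is not what conditions the rule; the last vowel is.
"semtov" has last vowel 'o'. The stems whose last vowel is 'o' (fevopsov → fevopsuv, rogazgod → rogazgud) change the last vowel to 'u'.
The other patterns: stems whose last vowel is 'a' delete the last vowel and add -ish; stems whose last vowel is 'u' add -et; stems whose last vowel is 'i' add -im.
So semtov → semtuv.

semtuv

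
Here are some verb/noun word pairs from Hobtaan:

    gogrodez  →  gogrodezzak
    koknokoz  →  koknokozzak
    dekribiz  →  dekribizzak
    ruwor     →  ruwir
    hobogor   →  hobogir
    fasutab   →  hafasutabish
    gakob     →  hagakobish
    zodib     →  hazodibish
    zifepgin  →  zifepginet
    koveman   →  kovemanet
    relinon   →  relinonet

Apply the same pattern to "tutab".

"tutab" ends in -b. The stems ending in -b (fasutab → hafasutabish, gakob → hagakobish, zodib → hazodibish) add ha- … -ish around the stem.
The other patterns: stems ending in -z double the final consonant and add -ak; stems ending in -r change the last vowel to 'i'; stems ending in -n add -et.
So tutab → hatutabish.

hatutabish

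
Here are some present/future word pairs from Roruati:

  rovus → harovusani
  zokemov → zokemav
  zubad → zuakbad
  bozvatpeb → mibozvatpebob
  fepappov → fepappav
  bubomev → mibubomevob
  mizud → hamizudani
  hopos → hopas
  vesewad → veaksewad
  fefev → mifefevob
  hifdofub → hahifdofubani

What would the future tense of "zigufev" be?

vesewad and mizud both end in -d yet inflect differently (veaksewad, hamizudani), so the final letter is not what conditions the rule; the last vowel is.
"zigufev" has last vowel 'e'. The stems whose last vowel is 'e' (bozvatpeb → mibozvatpebob, bubomev → mibubomevob, fefev → mifefevob) add mi- … -ob around the stem.
The other patterns: stems whose last vowel is 'a' insert -ak- after the first vowel; stems whose last vowel is 'u' add ha- … -ani around the stem; stems whose last vowel is 'o' change the last vowel to 'a'.
So zigufev → mizigufevob.

mizigufevob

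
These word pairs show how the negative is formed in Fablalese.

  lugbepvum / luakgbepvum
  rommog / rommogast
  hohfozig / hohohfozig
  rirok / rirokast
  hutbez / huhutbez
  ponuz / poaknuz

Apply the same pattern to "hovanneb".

"hovanneb" has last vowel 'e'. The one such stem in the data (hutbez → huhutbez) repeats the first consonant+vowel as a prefix (as does hohfozig), so the same rule applies.
So hovanneb → hohovanneb.

hohovanneb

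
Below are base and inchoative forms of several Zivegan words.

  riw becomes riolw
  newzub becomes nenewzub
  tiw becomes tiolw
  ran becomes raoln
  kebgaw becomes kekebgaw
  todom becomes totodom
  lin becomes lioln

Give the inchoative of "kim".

kiolm

"kim" has 1 vowel. The stems with 1 vowel (tiw → tiolw, riw → riolw, lin → lioln) insert -ol- after the first vowel.
So kim → kiolm.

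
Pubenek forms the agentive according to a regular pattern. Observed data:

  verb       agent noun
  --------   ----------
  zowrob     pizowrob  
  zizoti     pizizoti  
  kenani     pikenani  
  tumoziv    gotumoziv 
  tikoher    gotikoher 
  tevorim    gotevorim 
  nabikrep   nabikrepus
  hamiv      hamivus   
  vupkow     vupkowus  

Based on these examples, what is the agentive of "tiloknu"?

gotiloknu

tumoziv and hamiv both end in -v yet inflect differently (gotumoziv, hamivus), so the final letter is not what conditions the rule; the first letter is.
"tiloknu" begins with t-. The stems beginning with t- (tumoziv → gotumoziv, tikoher → gotikoher, tevorim → gotevorim) add the prefix go-.
The other patterns: stems beginning with k- or z- add the prefix pi-; stems beginning with h-, n- or v- add -us.
So tiloknu → gotiloknu.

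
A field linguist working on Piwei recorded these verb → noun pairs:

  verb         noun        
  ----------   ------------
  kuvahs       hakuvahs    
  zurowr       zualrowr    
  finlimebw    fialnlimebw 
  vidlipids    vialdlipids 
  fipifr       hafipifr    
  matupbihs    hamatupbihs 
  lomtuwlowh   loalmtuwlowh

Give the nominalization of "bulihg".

habulihg

fipifr and zurowr both end in -r yet inflect differently (hafipifr, zualrowr), so the final letter is not what conditions the rule; the second-to-last letter is.
"bulihg" has second-to-last letter 'h'. The stems whose second-to-last letter is 'h' (matupbihs → hamatupbihs, kuvahs → hakuvahs) add the prefix ha-.
The other pattern: stems whose second-to-last letter is 'b', 'd' or 'w' insert -al- after the first vowel.
So bulihg → habulihg.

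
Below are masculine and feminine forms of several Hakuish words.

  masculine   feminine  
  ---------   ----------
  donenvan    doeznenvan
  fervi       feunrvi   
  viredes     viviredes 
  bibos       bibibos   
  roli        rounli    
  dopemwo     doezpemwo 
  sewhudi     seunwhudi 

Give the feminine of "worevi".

wounrevi

bibos and dopemwo both have last vowel 'o' yet inflect differently (bibibos, doezpemwo), so the last vowel is not what conditions the rule; the final letter is.
"worevi" ends in -i. The stems ending in -i (roli → rounli, sewhudi → seunwhudi, fervi → feunrvi) insert -un- after the first vowel.
The other patterns: stems ending in -s repeat the first consonant+vowel as a prefix; stems ending in -n or -o insert -ez- after the first vowel.
So worevi → wounrevi.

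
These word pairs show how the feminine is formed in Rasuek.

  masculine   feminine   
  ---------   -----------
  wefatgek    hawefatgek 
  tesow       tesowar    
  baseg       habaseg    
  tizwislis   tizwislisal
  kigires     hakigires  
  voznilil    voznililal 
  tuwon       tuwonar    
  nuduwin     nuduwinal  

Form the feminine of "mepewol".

kigires and tizwislis both end in -s yet inflect differently (hakigires, tizwislisal), so the final letter is not what conditions the rule; the last vowel is.
"mepewol" has last vowel 'o'. The stems whose last vowel is 'o' (tesow → tesowar, tuwon → tuwonar) add -ar.
So mepewol → mepewolar.

mepewolar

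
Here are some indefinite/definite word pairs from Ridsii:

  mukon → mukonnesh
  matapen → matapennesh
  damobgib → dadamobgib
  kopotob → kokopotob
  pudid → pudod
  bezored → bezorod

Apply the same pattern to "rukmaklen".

rukmaklennesh

"rukmaklen" ends in -n. The stems ending in -n (mukon → mukonnesh, matapen → matapennesh) double the final consonant and add -esh.
The other patterns: stems ending in -d change the last vowel to 'o'; stems ending in -b repeat the first consonant+vowel as a prefix.
So rukmaklen → rukmaklennesh.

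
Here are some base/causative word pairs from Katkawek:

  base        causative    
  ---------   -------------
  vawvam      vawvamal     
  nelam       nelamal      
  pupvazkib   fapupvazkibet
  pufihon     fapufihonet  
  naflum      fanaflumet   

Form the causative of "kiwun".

vawvam and naflum both end in -m yet inflect differently (vawvamal, fanaflumet), so the final letter is not what conditions the rule; the last vowel is.
"kiwun" has last vowel 'u'. The one such stem in the data (naflum → fanaflumet) adds fa- … -et around the stem, so the same rule applies.
The other pattern: stems whose last vowel is 'a' add -al.
So kiwun → fakiwunet.

fakiwunet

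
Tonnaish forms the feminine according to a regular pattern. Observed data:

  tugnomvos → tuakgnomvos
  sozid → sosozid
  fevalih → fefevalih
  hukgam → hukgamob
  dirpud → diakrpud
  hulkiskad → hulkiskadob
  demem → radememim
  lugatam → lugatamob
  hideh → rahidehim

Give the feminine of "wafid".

wawafid

demem and lugatam both end in -m yet inflect differently (radememim, lugatamob), so the final letter is not what conditions the rule; the last vowel is.
"wafid" has last vowel 'i'. The stems whose last vowel is 'i' (fevalih → fefevalih, sozid → sosozid) repeat the first consonant+vowel as a prefix.
The other patterns: stems whose last vowel is 'e' add ra- … -im around the stem; stems whose last vowel is 'a' add -ob; stems whose last vowel is 'o' or 'u' insert -ak- after the first vowel.
So wafid → wawafid.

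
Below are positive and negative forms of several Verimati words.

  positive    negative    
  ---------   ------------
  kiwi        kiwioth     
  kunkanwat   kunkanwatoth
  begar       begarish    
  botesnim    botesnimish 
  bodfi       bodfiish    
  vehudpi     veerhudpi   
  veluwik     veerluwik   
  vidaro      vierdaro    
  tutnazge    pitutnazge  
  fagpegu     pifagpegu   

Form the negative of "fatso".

pifatso

"fatso" begins with f-. The one such stem in the data (fagpegu → pifagpegu) adds the prefix pi-, so the same rule applies.
The other patterns: stems beginning with k- add -oth; stems beginning with b- add -ish; stems beginning with v- insert -er- after the first vowel.
So fatso → pifatso.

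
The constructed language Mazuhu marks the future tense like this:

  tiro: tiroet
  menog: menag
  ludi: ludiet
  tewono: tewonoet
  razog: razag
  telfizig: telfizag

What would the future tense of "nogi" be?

nogiet

"nogi" ends in a vowel. The stems ending in a vowel (tewono → tewonoet, tiro → tiroet, ludi → ludiet) add -et.
So nogi → nogiet.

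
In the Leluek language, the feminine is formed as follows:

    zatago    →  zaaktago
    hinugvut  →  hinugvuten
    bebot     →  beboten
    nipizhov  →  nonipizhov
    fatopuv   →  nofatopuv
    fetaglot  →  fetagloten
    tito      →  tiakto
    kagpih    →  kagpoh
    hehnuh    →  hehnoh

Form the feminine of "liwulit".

hehnuh and hinugvut both have last vowel 'u' yet inflect differently (hehnoh, hinugvuten), so the last vowel is not what conditions the rule; the final letter is.
"liwulit" ends in -t. The stems ending in -t (bebot → beboten, fetaglot → fetagloten, hinugvut → hinugvuten) add -en.
So liwulit → liwuliten.

liwuliten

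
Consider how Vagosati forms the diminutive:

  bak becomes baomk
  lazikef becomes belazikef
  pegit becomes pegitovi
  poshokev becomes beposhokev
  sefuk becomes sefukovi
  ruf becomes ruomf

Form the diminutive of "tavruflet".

betavruflet

bak and sefuk both end in -k yet inflect differently (baomk, sefukovi), so the final letter is not what conditions the rule; the number of vowels is.
"tavruflet" has 3 vowels. The stems with 3 vowels (poshokev → beposhokev, lazikef → belazikef) add the prefix be-.
The other patterns: stems with 1 vowel insert -om- after the first vowel; stems with 2 vowels add -ovi.
So tavruflet → betavruflet.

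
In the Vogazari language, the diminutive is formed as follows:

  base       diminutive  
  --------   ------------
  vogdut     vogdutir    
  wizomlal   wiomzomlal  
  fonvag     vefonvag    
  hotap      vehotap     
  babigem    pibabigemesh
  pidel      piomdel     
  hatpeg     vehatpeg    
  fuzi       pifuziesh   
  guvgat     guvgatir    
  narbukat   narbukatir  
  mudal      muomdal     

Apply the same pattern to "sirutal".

mudal and narbukat both have last vowel 'a' yet inflect differently (muomdal, narbukatir), so the last vowel is not what conditions the rule; the final letter is.
"sirutal" ends in -l. The stems ending in -l (mudal → muomdal, wizomlal → wiomzomlal, pidel → piomdel) insert -om- after the first vowel.
So sirutal → siomrutal.

siomrutal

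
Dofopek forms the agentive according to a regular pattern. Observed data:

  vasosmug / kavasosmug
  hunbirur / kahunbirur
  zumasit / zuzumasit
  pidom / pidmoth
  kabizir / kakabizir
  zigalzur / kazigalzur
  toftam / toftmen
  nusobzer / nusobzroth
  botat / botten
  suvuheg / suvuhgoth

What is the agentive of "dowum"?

kadowum

suvuheg and vasosmug both end in -g yet inflect differently (suvuhgoth, kavasosmug), so the final letter is not what conditions the rule; the last vowel is.
"dowum" has last vowel 'u'. The stems whose last vowel is 'u' (vasosmug → kavasosmug, hunbirur → kahunbirur, zigalzur → kazigalzur) add the prefix ka-.
So dowum → kadowum.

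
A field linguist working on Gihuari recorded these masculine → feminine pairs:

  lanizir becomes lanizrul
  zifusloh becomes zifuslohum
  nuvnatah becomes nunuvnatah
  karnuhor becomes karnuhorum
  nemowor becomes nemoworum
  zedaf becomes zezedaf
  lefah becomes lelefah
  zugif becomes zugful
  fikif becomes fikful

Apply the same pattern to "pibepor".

pibeporum

"pibepor" has last vowel 'o'. The stems whose last vowel is 'o' (karnuhor → karnuhorum, zifusloh → zifuslohum, nemowor → nemoworum) add -um.
So pibepor → pibeporum.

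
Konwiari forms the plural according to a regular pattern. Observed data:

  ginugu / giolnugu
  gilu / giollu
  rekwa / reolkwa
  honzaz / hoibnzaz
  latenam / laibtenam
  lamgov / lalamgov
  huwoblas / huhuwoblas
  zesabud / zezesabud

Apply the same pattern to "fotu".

fooltu

"fotu" ends in -u. The stems ending in -u (ginugu → giolnugu, gilu → giollu) insert -ol- after the first vowel.
The other patterns: stems ending in -m or -z insert -ib- after the first vowel; stems ending in -d, -s or -v repeat the first consonant+vowel as a prefix.
So fotu → fooltu.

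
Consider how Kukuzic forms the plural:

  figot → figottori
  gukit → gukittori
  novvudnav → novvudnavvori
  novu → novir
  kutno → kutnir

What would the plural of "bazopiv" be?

bazopivvori

figot and kutno both have last vowel 'o' yet inflect differently (figottori, kutnir), so the last vowel is not what conditions the rule; whether the stem ends in a vowel or a consonant is.
"bazopiv" ends in a consonant. The stems ending in a consonant (figot → figottori, gukit → gukittori, novvudnav → novvudnavvori) double the final consonant and add -ori.
So bazopiv → bazopivvori.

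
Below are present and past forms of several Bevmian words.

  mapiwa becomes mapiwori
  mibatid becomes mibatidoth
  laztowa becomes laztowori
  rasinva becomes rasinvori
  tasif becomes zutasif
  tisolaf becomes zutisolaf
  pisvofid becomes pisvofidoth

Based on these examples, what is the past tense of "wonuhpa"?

wonuhpori

pisvofid and tasif both have last vowel 'i' yet inflect differently (pisvofidoth, zutasif), so the last vowel is not what conditions the rule; the final letter is.
"wonuhpa" ends in -a. The stems ending in -a (mapiwa → mapiwori, rasinva → rasinvori, laztowa → laztowori) drop the final letter and add -ori.
The other patterns: stems ending in -d add -oth; stems ending in -f add the prefix zu-.
So wonuhpa → wonuhpori.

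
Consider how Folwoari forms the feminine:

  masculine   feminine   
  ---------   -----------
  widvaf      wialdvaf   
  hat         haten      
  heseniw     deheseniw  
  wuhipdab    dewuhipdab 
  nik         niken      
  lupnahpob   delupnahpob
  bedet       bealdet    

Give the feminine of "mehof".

mealhof

"mehof" has 2 vowels. The stems with 2 vowels (bedet → bealdet, widvaf → wialdvaf) insert -al- after the first vowel.
The other patterns: stems with 1 vowel add -en; stems with 3 vowels add the prefix de-.
So mehof → mealhof.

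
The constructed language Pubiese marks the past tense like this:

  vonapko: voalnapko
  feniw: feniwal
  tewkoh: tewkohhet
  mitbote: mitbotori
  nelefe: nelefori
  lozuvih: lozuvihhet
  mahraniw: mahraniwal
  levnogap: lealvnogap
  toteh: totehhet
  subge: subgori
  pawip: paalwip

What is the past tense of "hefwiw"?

hefwiwal

"hefwiw" ends in -w. The stems ending in -w (mahraniw → mahraniwal, feniw → feniwal) add -al.
The other patterns: stems ending in -e drop the final letter and add -ori; stems ending in -h double the final consonant and add -et; stems ending in -o or -p insert -al- after the first vowel.
So hefwiw → hefwiwal.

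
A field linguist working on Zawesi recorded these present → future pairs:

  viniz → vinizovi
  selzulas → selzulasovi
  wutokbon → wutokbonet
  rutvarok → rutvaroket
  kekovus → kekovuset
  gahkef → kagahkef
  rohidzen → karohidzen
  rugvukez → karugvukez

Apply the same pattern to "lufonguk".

"lufonguk" has last vowel 'u'. The one such stem in the data (kekovus → kekovuset) adds -et, so the same rule applies.
The other patterns: stems whose last vowel is 'a' or 'i' add -ovi; stems whose last vowel is 'e' add the prefix ka-.
So lufonguk → lufonguket.

lufonguket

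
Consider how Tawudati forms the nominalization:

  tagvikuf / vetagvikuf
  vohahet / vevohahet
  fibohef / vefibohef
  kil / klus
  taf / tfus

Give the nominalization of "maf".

tagvikuf and taf both end in -f yet inflect differently (vetagvikuf, tfus), so the final letter is not what conditions the rule; the number of vowels is.
"maf" has 1 vowel. The stems with 1 vowel (kil → klus, taf → tfus) delete the last vowel and add -us.
So maf → mfus.

mfus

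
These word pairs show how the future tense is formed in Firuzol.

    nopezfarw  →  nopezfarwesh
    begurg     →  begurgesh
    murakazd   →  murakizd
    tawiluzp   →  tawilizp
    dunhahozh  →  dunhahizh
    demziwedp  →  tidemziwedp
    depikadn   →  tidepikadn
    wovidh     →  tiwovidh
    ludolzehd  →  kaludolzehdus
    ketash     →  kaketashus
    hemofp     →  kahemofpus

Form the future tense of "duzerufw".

tawiluzp and demziwedp both end in -p yet inflect differently (tawilizp, tidemziwedp), so the final letter is not what conditions the rule; the second-to-last letter is.
"duzerufw" has second-to-last letter 'f'. The one such stem in the data (hemofp → kahemofpus) adds ka- … -us around the stem, so the same rule applies.
The other patterns: stems whose second-to-last letter is 'r' add -esh; stems whose second-to-last letter is 'z' change the last vowel to 'i'; stems whose second-to-last letter is 'd' add the prefix ti-.
So duzerufw → kaduzerufwus.

kaduzerufwus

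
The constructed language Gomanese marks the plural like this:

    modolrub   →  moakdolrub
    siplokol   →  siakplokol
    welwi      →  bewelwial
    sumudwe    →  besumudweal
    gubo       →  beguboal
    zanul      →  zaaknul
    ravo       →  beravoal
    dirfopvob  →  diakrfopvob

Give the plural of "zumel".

zuakmel

dirfopvob and gubo both have last vowel 'o' yet inflect differently (diakrfopvob, beguboal), so the last vowel is not what conditions the rule; whether the stem ends in a vowel or a consonant is.
"zumel" ends in a consonant. The stems ending in a consonant (modolrub → moakdolrub, zanul → zaaknul, dirfopvob → diakrfopvob) insert -ak- after the first vowel.
So zumel → zuakmel.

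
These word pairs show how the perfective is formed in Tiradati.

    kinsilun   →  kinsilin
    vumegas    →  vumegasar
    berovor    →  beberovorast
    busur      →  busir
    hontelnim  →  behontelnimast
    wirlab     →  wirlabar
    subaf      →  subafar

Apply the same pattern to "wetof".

bewetofast

busur and berovor both end in -r yet inflect differently (busir, beberovorast), so the final letter is not what conditions the rule; the last vowel is.
"wetof" has last vowel 'o'. The one such stem in the data (berovor → beberovorast) adds be- … -ast around the stem, so the same rule applies.
So wetof → bewetofast.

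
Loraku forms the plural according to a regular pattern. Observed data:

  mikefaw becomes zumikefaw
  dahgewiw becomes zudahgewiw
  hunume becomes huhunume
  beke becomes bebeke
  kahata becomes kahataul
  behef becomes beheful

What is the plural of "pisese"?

pipisese

mikefaw and kahata both have last vowel 'a' yet inflect differently (zumikefaw, kahataul), so the last vowel is not what conditions the rule; the final letter is.
"pisese" ends in -e. The stems ending in -e (hunume → huhunume, beke → bebeke) repeat the first consonant+vowel as a prefix.
The other patterns: stems ending in -w add the prefix zu-; stems ending in -a or -f add -ul.
So pisese → pipisese.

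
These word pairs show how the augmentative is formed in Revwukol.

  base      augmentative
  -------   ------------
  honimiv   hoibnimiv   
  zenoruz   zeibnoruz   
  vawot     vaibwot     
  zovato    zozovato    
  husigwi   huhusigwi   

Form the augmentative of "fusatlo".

fufusatlo

vawot and zovato both have last vowel 'o' yet inflect differently (vaibwot, zozovato), so the last vowel is not what conditions the rule; whether the stem ends in a vowel or a consonant is.
"fusatlo" ends in a vowel. The stems ending in a vowel (zovato → zozovato, husigwi → huhusigwi) repeat the first consonant+vowel as a prefix.
So fusatlo → fufusatlo.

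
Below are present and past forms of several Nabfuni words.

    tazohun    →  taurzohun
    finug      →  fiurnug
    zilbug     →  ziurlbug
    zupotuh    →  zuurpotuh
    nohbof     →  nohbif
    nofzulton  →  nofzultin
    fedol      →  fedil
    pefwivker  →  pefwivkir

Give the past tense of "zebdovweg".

tazohun and nofzulton both end in -n yet inflect differently (taurzohun, nofzultin), so the final letter is not what conditions the rule; the last vowel is.
"zebdovweg" has last vowel 'e'. The one such stem in the data (pefwivker → pefwivkir) changes the last vowel to 'i' (as do nohbof, nofzulton), so the same rule applies.
So zebdovweg → zebdovwig.

zebdovwig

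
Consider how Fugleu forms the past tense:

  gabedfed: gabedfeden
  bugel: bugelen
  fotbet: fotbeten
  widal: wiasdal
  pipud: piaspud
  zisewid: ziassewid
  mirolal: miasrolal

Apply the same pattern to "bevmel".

bevmelen

"bevmel" has last vowel 'e'. The stems whose last vowel is 'e' (gabedfed → gabedfeden, bugel → bugelen, fotbet → fotbeten) add -en.
The other pattern: stems whose last vowel is 'a', 'i' or 'u' insert -as- after the first vowel.
So bevmel → bevmelen.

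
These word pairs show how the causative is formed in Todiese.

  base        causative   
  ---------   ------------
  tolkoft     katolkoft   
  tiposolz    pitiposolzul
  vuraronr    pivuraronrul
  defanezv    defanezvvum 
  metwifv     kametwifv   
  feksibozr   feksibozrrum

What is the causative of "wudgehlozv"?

"wudgehlozv" has second-to-last letter 'z'. The stems whose second-to-last letter is 'z' (defanezv → defanezvvum, feksibozr → feksibozrrum) double the final consonant and add -um.
The other patterns: stems whose second-to-last letter is 'f' add the prefix ka-; stems whose second-to-last letter is 'l' or 'n' add pi- … -ul around the stem.
So wudgehlozv → wudgehlozvvum.

wudgehlozvvum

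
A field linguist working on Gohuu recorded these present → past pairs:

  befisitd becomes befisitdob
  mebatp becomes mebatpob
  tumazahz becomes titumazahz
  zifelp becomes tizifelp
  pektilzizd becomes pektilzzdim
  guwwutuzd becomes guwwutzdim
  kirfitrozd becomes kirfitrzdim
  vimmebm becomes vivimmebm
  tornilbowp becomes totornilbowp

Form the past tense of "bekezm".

bekzmim

mebatp and zifelp both end in -p yet inflect differently (mebatpob, tizifelp), so the final letter is not what conditions the rule; the second-to-last letter is.
"bekezm" has second-to-last letter 'z'. The stems whose second-to-last letter is 'z' (pektilzizd → pektilzzdim, guwwutuzd → guwwutzdim, kirfitrozd → kirfitrzdim) delete the last vowel and add -im.
The other patterns: stems whose second-to-last letter is 't' add -ob; stems whose second-to-last letter is 'h' or 'l' add the prefix ti-; stems whose second-to-last letter is 'b' or 'w' repeat the first consonant+vowel as a prefix.
So bekezm → bekzmim.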